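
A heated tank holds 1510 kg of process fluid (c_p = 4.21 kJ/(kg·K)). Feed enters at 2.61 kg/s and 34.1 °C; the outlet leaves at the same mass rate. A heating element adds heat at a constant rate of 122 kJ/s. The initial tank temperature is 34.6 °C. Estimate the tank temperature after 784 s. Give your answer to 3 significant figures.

M c_p dT/dt = ṁ c_p (T_in − T) + Q̇.
τ = M/ṁ = 578.54 s; T_ss = T_in + Q̇/(ṁ c_p) = 34.1 + 122/(2.61·4.21) = 45.203 °C.
This is linear first-order; T(t) = T_ss + (T₀ − T_ss) e^(−t/τ).
T(784) = 45.203 + (-10.603)·e^(−784/578.54) = 45.203 + (-10.603)·0.25791 = 42.468 °C.

42.5 °C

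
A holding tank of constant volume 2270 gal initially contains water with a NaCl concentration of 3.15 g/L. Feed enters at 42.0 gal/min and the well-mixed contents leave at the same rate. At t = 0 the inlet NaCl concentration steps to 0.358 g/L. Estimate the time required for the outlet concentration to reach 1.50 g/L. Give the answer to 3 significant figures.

Species balance: V dC/dt = Q(C_in − C) ⇒ τ = V/Q = 54.048 min.
C(t) = C_in + (C₀ − C_in) e^(−t/τ). Set C = 1.50 and solve for t:
e^(−t/τ) = (C − C_in)/(C₀ − C_in) = (1.50 − 0.358)/(3.15 − 0.358) = 0.40903
t = −τ ln(…) = 54.048 × 0.89398 = 48.317 min.

48.3 min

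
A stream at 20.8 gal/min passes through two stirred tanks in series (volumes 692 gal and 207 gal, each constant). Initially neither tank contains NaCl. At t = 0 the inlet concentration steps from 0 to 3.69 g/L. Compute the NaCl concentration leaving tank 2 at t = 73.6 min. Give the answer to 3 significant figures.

3.11 g/L

Each tank obeys Vᵢ dCᵢ/dt = Q(Cᵢ₋₁ − Cᵢ), so τᵢ = Vᵢ/Q.
τ₁ = 692/20.8 = 33.269 min; τ₂ = 207/20.8 = 9.9519 min.
Tank 1: C₁ = C_in(1 − e^(−t/τ₁)). Tank 2 (τ₁ ≠ τ₂): C₂ = C_in[1 − (τ₁ e^(−t/τ₁) − τ₂ e^(−t/τ₂))/(τ₁ − τ₂)].
At t = 73.6: e^(−t/τ₁) = 0.10945, e^(−t/τ₂) = 0.00061398.
C₂ = 3.69·[1 − (33.269·0.10945 − 9.9519·0.00061398)/(23.317)] = 3.69·0.84409 = 3.1147 g/L.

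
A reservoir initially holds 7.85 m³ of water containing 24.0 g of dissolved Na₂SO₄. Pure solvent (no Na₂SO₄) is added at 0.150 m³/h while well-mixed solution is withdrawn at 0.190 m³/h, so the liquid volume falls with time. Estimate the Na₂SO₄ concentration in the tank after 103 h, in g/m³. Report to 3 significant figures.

Total volume: dV/dt = Q_in − Q_out = -0.040000 m³/h, so V(t) = 7.85 − 0.040000 t and V(103) = 3.7300 m³.
No Na₂SO₄ enters, so dm/dt = −Q_out · (m/V).
Separate: dm/m = −Q_out dt/V(t) ⇒ ln(m/m₀) = −(Q_out/(Q_in−Q_out)) ln(V/V₀).
m = m₀ (V₀/V)^(Q_out/(Q_in−Q_out)) = 24.0 × (7.85/3.7300)^(-4.7500) = 0.70016 g.
C = m/V = 0.70016/3.7300 = 0.18771 g/m³.

0.188 g/m³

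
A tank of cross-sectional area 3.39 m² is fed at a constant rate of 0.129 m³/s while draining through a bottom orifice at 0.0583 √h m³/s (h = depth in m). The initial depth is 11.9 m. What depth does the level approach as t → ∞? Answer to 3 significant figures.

4.90 m

Level balance: A dh/dt = 0.129 − 0.0583 √h. Setting dh/dt = 0:
Q_in = 0.0583 √h_ss ⇒ √h_ss = 0.129/0.0583 = 2.2127.
h_ss = 2.2127² = 4.8960 m. (Since h₀ = 11.9 m > h_ss, the level will fall toward this value.)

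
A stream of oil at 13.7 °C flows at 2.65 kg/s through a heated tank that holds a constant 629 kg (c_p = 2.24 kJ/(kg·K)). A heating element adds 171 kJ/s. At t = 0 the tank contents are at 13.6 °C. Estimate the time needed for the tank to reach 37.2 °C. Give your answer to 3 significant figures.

402 s

M c_p dT/dt = ṁ c_p (T_in − T) + Q̇.
τ = M/ṁ = 237.36 s; T_ss = T_in + Q̇/(ṁ c_p) = 42.507 °C.
T(t) = T_ss + (T₀ − T_ss) e^(−t/τ). Set T = 37.2:
e^(−t/τ) = (37.2 − 42.507)/(13.6 − 42.507) = 0.18360
t = −237.36 · ln(0.18360) = 402.33 s.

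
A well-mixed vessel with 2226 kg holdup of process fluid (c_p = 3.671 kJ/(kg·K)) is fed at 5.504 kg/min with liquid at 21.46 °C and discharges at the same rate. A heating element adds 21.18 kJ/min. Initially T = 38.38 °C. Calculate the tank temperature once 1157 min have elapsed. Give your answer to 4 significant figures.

Energy balance: M c_p dT/dt = ṁ c_p (T_in − T) + 21.18.
τ = M/ṁ = 404.433 min; T_ss = T_in + Q̇/(ṁ c_p) = 21.46 + 21.18/(5.504·3.671) = 22.5082 °C.
Integrating: T(t) = T_ss + (T₀ − T_ss) e^(−t/τ).
T(1157) = 22.5082 + (15.8718)·e^(−1157/404.433) = 22.5082 + (15.8718)·0.0572233 = 23.4165 °C.

23.42 °C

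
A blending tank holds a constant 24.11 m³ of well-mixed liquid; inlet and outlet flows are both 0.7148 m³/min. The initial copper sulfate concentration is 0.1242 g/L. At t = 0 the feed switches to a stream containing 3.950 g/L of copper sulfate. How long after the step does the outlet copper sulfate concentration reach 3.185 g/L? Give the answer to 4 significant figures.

54.29 min

Mass balance on the solute (V constant): V dC/dt = Q(C_in − C), so τ = V/Q = 33.7297 min.
C(t) = C_in + (C₀ − C_in) e^(−t/τ). Set C = 3.185 and solve for t:
e^(−t/τ) = (C − C_in)/(C₀ − C_in) = (3.185 − 3.950)/(0.1242 − 3.950) = 0.199958
t = −τ ln(…) = 33.7297 × 1.60965 = 54.2929 min.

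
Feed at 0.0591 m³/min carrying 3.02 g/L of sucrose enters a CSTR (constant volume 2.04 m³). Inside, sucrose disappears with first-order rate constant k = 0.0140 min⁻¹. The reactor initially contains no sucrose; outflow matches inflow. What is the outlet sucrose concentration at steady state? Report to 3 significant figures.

V dC/dt = Q(C_in − C) − k V C.
At steady state: 0 = Q C_in − (Q + kV) C_ss, so C_ss = Q C_in/(Q + kV).
C_ss = 0.0591·3.02/(0.0591 + 0.0140·2.04) = 0.17848/0.087660 = 2.0361 g/L.

2.04 g/L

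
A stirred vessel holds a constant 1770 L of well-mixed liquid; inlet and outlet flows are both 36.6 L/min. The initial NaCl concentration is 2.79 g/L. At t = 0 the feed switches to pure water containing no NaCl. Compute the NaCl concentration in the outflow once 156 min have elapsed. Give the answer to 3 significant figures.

0.111 g/L

Species balance on the tank: V dC/dt = Q(C_in − C).
Time constant τ = V/Q = 1770/36.6 = 48.361 min.
Integrating: C(t) = C_in + (C₀ − C_in) e^(−t/τ).
C(156) = 0 + (2.79 − 0)·e^(−156/48.361) = 0 + (2.7900)·0.039725 = 0.11083 g/L.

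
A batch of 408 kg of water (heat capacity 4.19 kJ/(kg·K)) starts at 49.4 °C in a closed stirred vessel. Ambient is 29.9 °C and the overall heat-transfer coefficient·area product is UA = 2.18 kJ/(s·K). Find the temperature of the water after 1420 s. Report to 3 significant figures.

Heat balance on the well-mixed liquid: M c_p dT/dt = −UA(T − T_amb).
dT/dt = (T_ss − T)/τ with T_ss = T_amb = 29.900 °C, τ = M c_p/UA = 408·4.19/2.18 = 784.18 s.
Integrating: T(t) = T_ss + (T₀ − T_ss) e^(−t/τ).
T(1420) = 29.900 + (19.500)·0.16352 = 33.089 °C.

33.1 °C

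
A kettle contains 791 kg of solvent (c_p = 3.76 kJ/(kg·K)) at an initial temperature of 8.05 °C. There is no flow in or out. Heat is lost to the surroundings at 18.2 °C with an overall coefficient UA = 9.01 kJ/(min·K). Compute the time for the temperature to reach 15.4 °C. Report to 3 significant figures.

Lumped-capacitance energy balance: M c_p dT/dt = UA(T_amb − T).
τ = M c_p/UA = 330.10 min; T_ss = T_amb = 18.200 °C.
T(t) = T_ss + (T₀ − T_ss)e^(−t/τ); set T = 15.4:
t = −τ ln[(T − T_ss)/(T₀ − T_ss)] = −330.10 · ln(0.27586) = 425.11 min.

425 min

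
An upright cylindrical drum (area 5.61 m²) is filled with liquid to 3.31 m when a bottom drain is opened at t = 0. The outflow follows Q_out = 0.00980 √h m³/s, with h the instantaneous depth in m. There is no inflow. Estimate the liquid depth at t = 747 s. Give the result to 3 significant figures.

1.36 m

A dh/dt = −Q_out = −0.00980 √h.
Separate and integrate: 2(√h − √h₀) = −(0.00980/A) t.
√h = √3.31 − 0.00980·747/(2·5.61) = 1.8193 − 0.65246 = 1.1669.
h = 1.1669² = 1.3616 m.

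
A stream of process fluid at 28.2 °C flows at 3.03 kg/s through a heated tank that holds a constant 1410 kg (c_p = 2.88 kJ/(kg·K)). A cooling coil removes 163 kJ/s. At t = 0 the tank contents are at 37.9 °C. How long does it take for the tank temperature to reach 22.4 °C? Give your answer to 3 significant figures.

Energy balance: M c_p dT/dt = ṁ c_p (T_in − T) − 163.
τ = M/ṁ = 465.35 s; T_ss = T_in − Q̇/(ṁ c_p) = 9.5210 °C.
T(t) = T_ss + (T₀ − T_ss) e^(−t/τ). Set T = 22.4:
e^(−t/τ) = (22.4 − 9.5210)/(37.9 − 9.5210) = 0.45382
t = −465.35 · ln(0.45382) = 367.65 s.

368 s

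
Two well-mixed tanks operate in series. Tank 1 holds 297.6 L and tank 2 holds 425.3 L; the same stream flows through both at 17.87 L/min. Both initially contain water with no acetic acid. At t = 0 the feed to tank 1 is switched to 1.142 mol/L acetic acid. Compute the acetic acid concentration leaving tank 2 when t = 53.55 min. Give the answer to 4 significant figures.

0.8480 mol/L

Species balance on tank i: dCᵢ/dt = (Cᵢ₋₁ − Cᵢ)/τᵢ with τᵢ = Vᵢ/Q.
τ₁ = 297.6/17.87 = 16.6536 min; τ₂ = 425.3/17.87 = 23.7997 min.
Solving the cascade with C₁(0)=C₂(0)=0 gives C₂(t) = C_in[1 − (τ₁ e^(−t/τ₁) − τ₂ e^(−t/τ₂))/(τ₁ − τ₂)].
At t = 53.55: e^(−t/τ₁) = 0.0401345, e^(−t/τ₂) = 0.105396.
C₂ = 1.142·[1 − (16.6536·0.0401345 − 23.7997·0.105396)/(-7.14605)] = 1.142·0.742515 = 0.847952 mol/L.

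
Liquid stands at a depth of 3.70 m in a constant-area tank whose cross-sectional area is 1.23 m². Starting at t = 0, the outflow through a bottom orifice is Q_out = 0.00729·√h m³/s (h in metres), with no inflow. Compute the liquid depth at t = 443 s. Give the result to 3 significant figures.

Volume balance on the tank: A dh/dt = −0.00729 √h.
Separate and integrate: 2(√h − √h₀) = −(0.00729/A) t.
√h = √3.70 − 0.00729·443/(2·1.23) = 1.9235 − 1.3128 = 0.61075.
h = 0.61075² = 0.37301 m.

0.373 m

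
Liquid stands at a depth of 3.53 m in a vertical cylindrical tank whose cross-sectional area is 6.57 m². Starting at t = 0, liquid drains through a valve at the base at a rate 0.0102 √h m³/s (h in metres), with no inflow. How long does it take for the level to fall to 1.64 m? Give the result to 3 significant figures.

771 s

Unsteady balance on liquid volume: A dh/dt = −0.0102 √h.
∫ h^(−1/2) dh = −(0.0102/A) ∫ dt, giving 2√h = 2√h₀ − (0.0102/A) t.
t = 2A(√h₀ − √h)/0.0102 = 2·6.57·(√3.53 − √1.64)/0.0102
  = 13.140 × (1.8788 − 1.2806) / 0.0102 = 770.63 s.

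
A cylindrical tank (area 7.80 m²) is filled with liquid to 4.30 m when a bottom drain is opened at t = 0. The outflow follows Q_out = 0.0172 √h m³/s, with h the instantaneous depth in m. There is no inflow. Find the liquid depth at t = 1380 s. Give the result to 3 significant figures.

Unsteady balance on liquid volume: A dh/dt = −0.0172 √h.
∫ h^(−1/2) dh = −(0.0172/A) ∫ dt, giving 2√h = 2√h₀ − (0.0172/A) t.
√h = √4.30 − 0.0172·1380/(2·7.80) = 2.0736 − 1.5215 = 0.55211.
h = 0.55211² = 0.30482 m.

0.305 m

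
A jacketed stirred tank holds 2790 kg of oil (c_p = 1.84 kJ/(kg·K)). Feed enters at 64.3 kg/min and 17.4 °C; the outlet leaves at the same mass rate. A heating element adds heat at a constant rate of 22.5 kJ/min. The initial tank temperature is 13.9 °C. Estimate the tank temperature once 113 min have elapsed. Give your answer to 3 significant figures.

17.3 °C

M c_p dT/dt = ṁ c_p (T_in − T) + Q̇.
Rearrange: dT/dt = (T_ss − T)/τ with τ = M/ṁ = 43.390 min and T_ss = T_in + Q̇/(ṁ c_p) = 17.590 °C.
Integrating: T(t) = T_ss + (T₀ − T_ss) e^(−t/τ).
T(113) = 17.590 + (-3.6902)·e^(−113/43.390) = 17.590 + (-3.6902)·0.073957 = 17.317 °C.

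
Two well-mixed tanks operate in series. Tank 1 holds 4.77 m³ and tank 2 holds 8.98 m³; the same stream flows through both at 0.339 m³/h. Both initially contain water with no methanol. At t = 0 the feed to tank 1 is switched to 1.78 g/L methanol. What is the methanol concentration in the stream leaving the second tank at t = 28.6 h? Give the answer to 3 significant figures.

Time constants: τᵢ = Vᵢ/Q for each well-mixed tank.
τ₁ = 4.77/0.339 = 14.071 h; τ₂ = 8.98/0.339 = 26.490 h.
Solving the cascade with C₁(0)=C₂(0)=0 gives C₂(t) = C_in[1 − (τ₁ e^(−t/τ₁) − τ₂ e^(−t/τ₂))/(τ₁ − τ₂)].
At t = 28.6: e^(−t/τ₁) = 0.13100, e^(−t/τ₂) = 0.33971.
C₂ = 1.78·[1 − (14.071·0.13100 − 26.490·0.33971)/(-12.419)] = 1.78·0.42382 = 0.75439 g/L.

0.754 g/L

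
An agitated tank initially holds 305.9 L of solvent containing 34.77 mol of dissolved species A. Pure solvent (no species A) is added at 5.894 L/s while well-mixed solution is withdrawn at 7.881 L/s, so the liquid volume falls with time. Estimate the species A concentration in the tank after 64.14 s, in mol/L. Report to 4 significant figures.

Total volume: dV/dt = Q_in − Q_out = -1.98700 L/s, so V(t) = 305.9 − 1.98700 t and V(64.14) = 178.454 L.
Solute balance: dm/dt = 0 − Q_out C = −Q_out m/V(t).
dm/m = −Q_out dt/(V₀ − 1.98700 t); integrating gives ln(m/m₀) = −(Q_out/(Q_in−Q_out)) ln(V/V₀).
m = m₀ (V₀/V)^(Q_out/(Q_in−Q_out)) = 34.77 × (305.9/178.454)^(-3.96628) = 4.10093 mol.
C = m/V = 4.10093/178.454 = 0.0229803 mol/L.

0.02298 mol/L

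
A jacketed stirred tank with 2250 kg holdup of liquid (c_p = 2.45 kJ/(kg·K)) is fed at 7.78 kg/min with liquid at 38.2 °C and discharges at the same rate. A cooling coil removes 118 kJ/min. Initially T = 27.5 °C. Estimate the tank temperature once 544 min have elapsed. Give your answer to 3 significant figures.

31.3 °C

Heat balance on the well-mixed liquid: M c_p dT/dt = ṁ c_p (T_in − T) − 118.
Rearrange: dT/dt = (T_ss − T)/τ with τ = M/ṁ = 289.20 min and T_ss = T_in − Q̇/(ṁ c_p) = 32.009 °C.
T approaches T_ss exponentially: T(t) = T_ss + (T₀ − T_ss) e^(−t/τ).
T(544) = 32.009 + (-4.5093)·e^(−544/289.20) = 32.009 + (-4.5093)·0.15243 = 31.322 °C.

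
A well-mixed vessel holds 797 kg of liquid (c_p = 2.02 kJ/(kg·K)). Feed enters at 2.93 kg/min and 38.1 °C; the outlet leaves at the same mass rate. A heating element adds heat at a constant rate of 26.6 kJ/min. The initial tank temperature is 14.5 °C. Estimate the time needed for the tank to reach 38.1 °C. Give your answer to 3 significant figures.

Energy balance: M c_p dT/dt = ṁ c_p (T_in − T) + 26.6.
τ = M/ṁ = 272.01 min; T_ss = T_in + Q̇/(ṁ c_p) = 42.594 °C.
T(t) = T_ss + (T₀ − T_ss) e^(−t/τ). Set T = 38.1:
e^(−t/τ) = (38.1 − 42.594)/(14.5 − 42.594) = 0.15997
t = −272.01 · ln(0.15997) = 498.53 min.

499 min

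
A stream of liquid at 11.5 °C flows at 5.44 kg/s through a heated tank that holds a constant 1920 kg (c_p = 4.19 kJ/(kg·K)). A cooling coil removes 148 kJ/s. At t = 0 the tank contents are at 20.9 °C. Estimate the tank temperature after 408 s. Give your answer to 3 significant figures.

10.0 °C

M c_p dT/dt = ṁ c_p (T_in − T) − Q̇.
Rearrange: dT/dt = (T_ss − T)/τ with τ = M/ṁ = 352.94 s and T_ss = T_in − Q̇/(ṁ c_p) = 5.0069 °C.
T approaches T_ss exponentially: T(t) = T_ss + (T₀ − T_ss) e^(−t/τ).
T(408) = 5.0069 + (15.893)·e^(−408/352.94) = 5.0069 + (15.893)·0.31474 = 10.009 °C.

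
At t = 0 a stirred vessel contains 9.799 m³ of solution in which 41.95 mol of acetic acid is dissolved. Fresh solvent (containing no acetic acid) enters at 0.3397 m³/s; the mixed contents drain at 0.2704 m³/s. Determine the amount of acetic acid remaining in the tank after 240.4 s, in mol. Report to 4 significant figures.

Total volume: dV/dt = Q_in − Q_out = 0.0693000 m³/s, so V(t) = 9.799 + 0.0693000 t and V(240.4) = 26.4587 m³.
Species balance (pure solvent in): dm/dt = −Q_out · m/V(t).
dm/m = −Q_out dt/(V₀ + 0.0693000 t); integrating gives ln(m/m₀) = −(Q_out/(Q_in−Q_out)) ln(V/V₀).
m = m₀ (V₀/V)^(Q_out/(Q_in−Q_out)) = 41.95 × (9.799/26.4587)^(3.90188) = 0.869988 mol.

0.8700 mol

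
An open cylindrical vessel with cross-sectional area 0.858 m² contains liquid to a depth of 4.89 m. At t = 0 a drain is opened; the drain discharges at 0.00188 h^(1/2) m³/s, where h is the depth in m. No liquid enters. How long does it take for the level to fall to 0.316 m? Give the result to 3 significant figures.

Volume balance on the tank: A dh/dt = −0.00188 √h.
∫ h^(−1/2) dh = −(0.00188/A) ∫ dt, giving 2√h = 2√h₀ − (0.00188/A) t.
t = 2A(√h₀ − √h)/0.00188 = 2·0.858·(√4.89 − √0.316)/0.00188
  = 1.7160 × (2.2113 − 0.56214) / 0.00188 = 1505.3 s.

1510 s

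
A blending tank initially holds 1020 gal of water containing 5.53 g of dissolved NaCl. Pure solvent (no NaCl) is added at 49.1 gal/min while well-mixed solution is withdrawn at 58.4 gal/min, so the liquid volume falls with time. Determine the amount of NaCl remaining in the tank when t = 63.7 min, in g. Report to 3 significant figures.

Let m(t) be the amount of NaCl. Volume: V(t) = V₀ + (Q_in − Q_out) t = 1020 − 9.3000 t; V(63.7) = 427.59 gal.
Solute balance: dm/dt = 0 − Q_out C = −Q_out m/V(t).
dm/m = −Q_out dt/(V₀ − 9.3000 t); integrating gives ln(m/m₀) = −(Q_out/(Q_in−Q_out)) ln(V/V₀).
m = m₀ (V₀/V)^(Q_out/(Q_in−Q_out)) = 5.53 × (1020/427.59)^(-6.2796) = 0.023536 g.

0.0235 g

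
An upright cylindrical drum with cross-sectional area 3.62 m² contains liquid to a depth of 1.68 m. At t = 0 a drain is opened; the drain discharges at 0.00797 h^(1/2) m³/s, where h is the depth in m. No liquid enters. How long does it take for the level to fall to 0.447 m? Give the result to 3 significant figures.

Unsteady balance on liquid volume: A dh/dt = −0.00797 √h.
Separate and integrate: 2(√h − √h₀) = −(0.00797/A) t.
t = 2A(√h₀ − √h)/0.00797 = 2·3.62·(√1.68 − √0.447)/0.00797
  = 7.2400 × (1.2961 − 0.66858) / 0.00797 = 570.09 s.

570 s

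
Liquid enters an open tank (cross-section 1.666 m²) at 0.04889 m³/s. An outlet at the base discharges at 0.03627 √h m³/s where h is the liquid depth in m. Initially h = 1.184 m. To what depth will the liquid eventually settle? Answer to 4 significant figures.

A dh/dt = Q_in − 0.03627 √h. Steady state requires inflow = outflow:
Q_in = 0.03627 √h_ss ⇒ √h_ss = 0.04889/0.03627 = 1.34795.
h_ss = 1.34795² = 1.81696 m. (Since h₀ = 1.184 m < h_ss, the level will rise toward this value.)

1.817 m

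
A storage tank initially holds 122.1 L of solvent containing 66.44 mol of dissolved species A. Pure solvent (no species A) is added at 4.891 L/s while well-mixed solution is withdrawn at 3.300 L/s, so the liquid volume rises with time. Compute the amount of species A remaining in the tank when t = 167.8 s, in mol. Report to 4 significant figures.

Let m(t) be the amount of species A. Volume: V(t) = V₀ + (Q_in − Q_out) t = 122.1 + 1.59100 t; V(167.8) = 389.070 L.
Species balance (pure solvent in): dm/dt = −Q_out · m/V(t).
dm/m = −Q_out dt/(V₀ + 1.59100 t); integrating gives ln(m/m₀) = −(Q_out/(Q_in−Q_out)) ln(V/V₀).
m = m₀ (V₀/V)^(Q_out/(Q_in−Q_out)) = 66.44 × (122.1/389.070)^(2.07417) = 6.00450 mol.

6.004 mol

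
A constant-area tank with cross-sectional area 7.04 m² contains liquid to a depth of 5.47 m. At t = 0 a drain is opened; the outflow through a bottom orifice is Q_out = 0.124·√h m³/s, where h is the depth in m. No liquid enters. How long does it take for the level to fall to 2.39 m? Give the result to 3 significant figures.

With no inflow, A dh/dt = −0.124 √h.
This is separable: 2 d(√h)/dt = −0.124/A, so √h = √h₀ − (0.124/(2A)) t.
t = 2A(√h₀ − √h)/0.124 = 2·7.04·(√5.47 − √2.39)/0.124
  = 14.080 × (2.3388 − 1.5460) / 0.124 = 90.026 s.

90.0 s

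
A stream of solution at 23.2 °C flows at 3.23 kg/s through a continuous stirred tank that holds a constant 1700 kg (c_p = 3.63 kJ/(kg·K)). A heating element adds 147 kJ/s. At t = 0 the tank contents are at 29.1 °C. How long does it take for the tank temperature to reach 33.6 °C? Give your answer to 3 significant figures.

596 s

Heat balance on the well-mixed liquid: M c_p dT/dt = ṁ c_p (T_in − T) + 147.
τ = M/ṁ = 526.32 s; T_ss = T_in + Q̇/(ṁ c_p) = 35.737 °C.
T(t) = T_ss + (T₀ − T_ss) e^(−t/τ). Set T = 33.6:
e^(−t/τ) = (33.6 − 35.737)/(29.1 − 35.737) = 0.32203
t = −526.32 · ln(0.32203) = 596.38 s.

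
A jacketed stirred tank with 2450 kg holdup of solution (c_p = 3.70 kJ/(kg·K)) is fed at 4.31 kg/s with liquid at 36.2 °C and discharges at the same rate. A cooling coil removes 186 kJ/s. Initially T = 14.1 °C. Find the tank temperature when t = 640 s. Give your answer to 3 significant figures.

M c_p dT/dt = ṁ c_p (T_in − T) − Q̇.
τ = M/ṁ = 568.45 s; T_ss = T_in − Q̇/(ṁ c_p) = 36.2 − 186/(4.31·3.70) = 24.536 °C.
This is linear first-order; T(t) = T_ss + (T₀ − T_ss) e^(−t/τ).
T(640) = 24.536 + (-10.436)·e^(−640/568.45) = 24.536 + (-10.436)·0.32437 = 21.151 °C.

21.2 °C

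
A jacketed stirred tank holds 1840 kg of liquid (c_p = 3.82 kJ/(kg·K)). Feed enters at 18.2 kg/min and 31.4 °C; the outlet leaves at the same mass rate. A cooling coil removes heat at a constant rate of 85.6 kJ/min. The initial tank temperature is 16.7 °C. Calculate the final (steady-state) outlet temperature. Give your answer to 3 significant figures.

30.2 °C

M c_p dT/dt = ṁ c_p (T_in − T) − Q̇.
At steady state dT/dt = 0 ⇒ T_ss = T_in − Q̇/(ṁ c_p) = 31.4 − 85.6/(18.2·3.82) = 30.169 °C.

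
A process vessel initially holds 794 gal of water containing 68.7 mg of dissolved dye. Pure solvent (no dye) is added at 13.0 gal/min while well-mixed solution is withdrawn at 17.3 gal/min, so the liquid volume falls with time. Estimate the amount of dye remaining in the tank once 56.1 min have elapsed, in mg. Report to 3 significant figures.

16.0 mg

Total volume: dV/dt = Q_in − Q_out = -4.3000 gal/min, so V(t) = 794 − 4.3000 t and V(56.1) = 552.77 gal.
Solute balance: dm/dt = 0 − Q_out C = −Q_out m/V(t).
Separate: dm/m = −Q_out dt/V(t) ⇒ ln(m/m₀) = −(Q_out/(Q_in−Q_out)) ln(V/V₀).
m = m₀ (V₀/V)^(Q_out/(Q_in−Q_out)) = 68.7 × (794/552.77)^(-4.0233) = 16.003 mg.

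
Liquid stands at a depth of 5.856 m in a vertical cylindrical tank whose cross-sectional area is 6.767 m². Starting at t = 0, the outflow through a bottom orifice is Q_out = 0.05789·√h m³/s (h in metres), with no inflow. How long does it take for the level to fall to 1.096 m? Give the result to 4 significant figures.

321.0 s

A dh/dt = −Q_out = −0.05789 √h.
Separate and integrate: 2(√h − √h₀) = −(0.05789/A) t.
t = 2A(√h₀ − √h)/0.05789 = 2·6.767·(√5.856 − √1.096)/0.05789
  = 13.5340 × (2.41992 − 1.04690) / 0.05789 = 320.995 s.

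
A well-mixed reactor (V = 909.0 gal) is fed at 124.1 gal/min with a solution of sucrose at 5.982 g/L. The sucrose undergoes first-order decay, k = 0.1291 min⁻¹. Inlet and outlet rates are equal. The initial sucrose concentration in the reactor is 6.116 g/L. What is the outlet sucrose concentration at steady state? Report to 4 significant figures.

3.075 g/L

Species balance: V dC/dt = Q C_in − Q C − k V C.
Steady state (dC/dt = 0): C_ss = Q C_in/(Q + kV) = C_in/(1 + kV/Q).
C_ss = 124.1·5.982/(124.1 + 0.1291·909.0) = 742.366/241.452 = 3.07459 g/L.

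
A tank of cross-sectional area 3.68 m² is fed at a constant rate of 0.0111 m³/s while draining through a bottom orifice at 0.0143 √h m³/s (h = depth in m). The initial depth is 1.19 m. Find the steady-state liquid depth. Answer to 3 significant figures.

0.603 m

Level balance: A dh/dt = 0.0111 − 0.0143 √h. Setting dh/dt = 0:
Q_in = 0.0143 √h_ss ⇒ √h_ss = 0.0111/0.0143 = 0.77622.
h_ss = 0.77622² = 0.60252 m. (Since h₀ = 1.19 m > h_ss, the level will fall toward this value.)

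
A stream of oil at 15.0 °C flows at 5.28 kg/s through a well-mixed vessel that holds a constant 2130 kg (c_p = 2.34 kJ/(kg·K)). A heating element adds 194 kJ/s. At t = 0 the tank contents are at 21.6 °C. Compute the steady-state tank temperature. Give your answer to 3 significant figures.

30.7 °C

M c_p dT/dt = ṁ c_p (T_in − T) + Q̇.
At steady state dT/dt = 0 ⇒ T_ss = T_in + Q̇/(ṁ c_p) = 15.0 + 194/(5.28·2.34) = 30.702 °C.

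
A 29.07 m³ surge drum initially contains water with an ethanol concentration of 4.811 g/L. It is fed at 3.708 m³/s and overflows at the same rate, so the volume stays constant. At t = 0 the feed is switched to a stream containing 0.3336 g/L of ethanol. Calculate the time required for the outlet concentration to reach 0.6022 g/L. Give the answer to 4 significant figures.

22.06 s

Species balance: V dC/dt = Q(C_in − C) ⇒ τ = V/Q = 7.83981 s.
C(t) = C_in + (C₀ − C_in) e^(−t/τ). Set C = 0.6022 and solve for t:
e^(−t/τ) = (C − C_in)/(C₀ − C_in) = (0.6022 − 0.3336)/(4.811 − 0.3336) = 0.0599902
t = −τ ln(…) = 7.83981 × 2.81357 = 22.0579 s.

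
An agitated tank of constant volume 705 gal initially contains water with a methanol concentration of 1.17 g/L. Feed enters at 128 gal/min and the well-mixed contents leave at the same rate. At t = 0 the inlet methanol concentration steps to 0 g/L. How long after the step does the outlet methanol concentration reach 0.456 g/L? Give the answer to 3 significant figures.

5.19 min

Species balance on the tank: V dC/dt = Q(C_in − C), so τ = V/Q = 5.5078 min.
C(t) = C_in + (C₀ − C_in) e^(−t/τ). Set C = 0.456 and solve for t:
e^(−t/τ) = (C − C_in)/(C₀ − C_in) = (0.456 − 0)/(1.17 − 0) = 0.38974
t = −τ ln(…) = 5.5078 × 0.94227 = 5.1898 min.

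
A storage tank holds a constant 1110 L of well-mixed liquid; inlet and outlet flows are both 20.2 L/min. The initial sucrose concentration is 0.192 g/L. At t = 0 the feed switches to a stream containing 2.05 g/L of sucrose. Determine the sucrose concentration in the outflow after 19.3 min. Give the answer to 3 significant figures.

Species balance on the tank: V dC/dt = Q(C_in − C).
Rewrite as dC/dt + C/τ = C_in/τ, τ = V/Q = 54.950 min.
Solution: C(t) = C_in + (C₀ − C_in) e^(−t/τ).
C(19.3) = 2.05 + (0.192 − 2.05)·e^(−19.3/54.950) = 2.05 + (-1.8580)·0.70383 = 0.74229 g/L.

0.742 g/L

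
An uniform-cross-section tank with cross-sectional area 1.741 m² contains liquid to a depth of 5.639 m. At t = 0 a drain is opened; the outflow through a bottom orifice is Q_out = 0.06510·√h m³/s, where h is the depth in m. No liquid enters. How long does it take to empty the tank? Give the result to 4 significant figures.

Mass balance (ρ constant): A dh/dt = −0.06510 √h.
∫ h^(−1/2) dh = −(0.06510/A) ∫ dt, giving 2√h = 2√h₀ − (0.06510/A) t.
Tank is empty when √h = 0: t_empty = 2A√h₀/0.06510.
t_empty = 2·1.741·√5.639/0.06510 = 3.48200·2.37466/0.06510 = 127.013 s.

127.0 s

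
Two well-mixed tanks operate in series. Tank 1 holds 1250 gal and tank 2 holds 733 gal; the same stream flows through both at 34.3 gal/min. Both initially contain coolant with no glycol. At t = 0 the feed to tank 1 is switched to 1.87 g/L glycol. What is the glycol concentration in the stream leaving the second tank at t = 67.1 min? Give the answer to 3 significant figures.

Time constants: τᵢ = Vᵢ/Q for each well-mixed tank.
τ₁ = 1250/34.3 = 36.443 min; τ₂ = 733/34.3 = 21.370 min.
Tank 1: C₁ = C_in(1 − e^(−t/τ₁)). Tank 2 (τ₁ ≠ τ₂): C₂ = C_in[1 − (τ₁ e^(−t/τ₁) − τ₂ e^(−t/τ₂))/(τ₁ − τ₂)].
At t = 67.1: e^(−t/τ₁) = 0.15862, e^(−t/τ₂) = 0.043288.
C₂ = 1.87·[1 − (36.443·0.15862 − 21.370·0.043288)/(15.073)] = 1.87·0.67786 = 1.2676 g/L.

1.27 g/L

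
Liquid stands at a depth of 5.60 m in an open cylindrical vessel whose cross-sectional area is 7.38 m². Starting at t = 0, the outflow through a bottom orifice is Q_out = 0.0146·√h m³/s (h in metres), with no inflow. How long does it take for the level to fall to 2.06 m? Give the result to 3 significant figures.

941 s

With no inflow, A dh/dt = −0.0146 √h.
Separate and integrate: 2(√h − √h₀) = −(0.0146/A) t.
t = 2A(√h₀ − √h)/0.0146 = 2·7.38·(√5.60 − √2.06)/0.0146
  = 14.760 × (2.3664 − 1.4353) / 0.0146 = 941.37 s.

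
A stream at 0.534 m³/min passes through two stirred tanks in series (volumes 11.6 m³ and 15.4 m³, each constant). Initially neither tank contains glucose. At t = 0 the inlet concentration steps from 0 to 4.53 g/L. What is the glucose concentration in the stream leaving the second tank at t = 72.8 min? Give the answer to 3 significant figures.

Each tank obeys Vᵢ dCᵢ/dt = Q(Cᵢ₋₁ − Cᵢ), so τᵢ = Vᵢ/Q.
τ₁ = 11.6/0.534 = 21.723 min; τ₂ = 15.4/0.534 = 28.839 min.
Solving the cascade with C₁(0)=C₂(0)=0 gives C₂(t) = C_in[1 − (τ₁ e^(−t/τ₁) − τ₂ e^(−t/τ₂))/(τ₁ − τ₂)].
At t = 72.8: e^(−t/τ₁) = 0.035038, e^(−t/τ₂) = 0.080109.
C₂ = 4.53·[1 − (21.723·0.035038 − 28.839·0.080109)/(-7.1161)] = 4.53·0.78231 = 3.5438 g/L.

3.54 g/L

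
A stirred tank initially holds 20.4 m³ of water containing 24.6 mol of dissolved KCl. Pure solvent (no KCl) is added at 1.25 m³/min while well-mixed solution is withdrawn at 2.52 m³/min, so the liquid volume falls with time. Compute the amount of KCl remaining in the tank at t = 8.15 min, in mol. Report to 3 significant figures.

6.04 mol

Total volume: dV/dt = Q_in − Q_out = -1.2700 m³/min, so V(t) = 20.4 − 1.2700 t and V(8.15) = 10.049 m³.
No KCl enters, so dm/dt = −Q_out · (m/V).
Separate: dm/m = −Q_out dt/V(t) ⇒ ln(m/m₀) = −(Q_out/(Q_in−Q_out)) ln(V/V₀).
m = m₀ (V₀/V)^(Q_out/(Q_in−Q_out)) = 24.6 × (20.4/10.049)^(-1.9843) = 6.0368 mol.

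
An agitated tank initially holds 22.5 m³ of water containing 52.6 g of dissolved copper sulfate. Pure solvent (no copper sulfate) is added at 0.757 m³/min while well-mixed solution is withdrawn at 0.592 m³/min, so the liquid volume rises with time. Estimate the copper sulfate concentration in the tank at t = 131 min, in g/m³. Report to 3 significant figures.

0.106 g/m³

Let m(t) be the amount of copper sulfate. Volume: V(t) = V₀ + (Q_in − Q_out) t = 22.5 + 0.16500 t; V(131) = 44.115 m³.
Solute balance: dm/dt = 0 − Q_out C = −Q_out m/V(t).
Separate: dm/m = −Q_out dt/V(t) ⇒ ln(m/m₀) = −(Q_out/(Q_in−Q_out)) ln(V/V₀).
m = m₀ (V₀/V)^(Q_out/(Q_in−Q_out)) = 52.6 × (22.5/44.115)^(3.5879) = 4.6976 g.
C = m/V = 4.6976/44.115 = 0.10649 g/m³.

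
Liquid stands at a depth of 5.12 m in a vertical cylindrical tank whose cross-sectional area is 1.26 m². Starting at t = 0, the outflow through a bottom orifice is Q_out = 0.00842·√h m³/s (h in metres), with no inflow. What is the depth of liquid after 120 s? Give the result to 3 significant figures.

3.47 m

Accumulation of liquid (constant cross-section A): A dh/dt = −0.00842 √h.
Separate and integrate: 2(√h − √h₀) = −(0.00842/A) t.
√h = √5.12 − 0.00842·120/(2·1.26) = 2.2627 − 0.40095 = 1.8618.
h = 1.8618² = 3.4663 m.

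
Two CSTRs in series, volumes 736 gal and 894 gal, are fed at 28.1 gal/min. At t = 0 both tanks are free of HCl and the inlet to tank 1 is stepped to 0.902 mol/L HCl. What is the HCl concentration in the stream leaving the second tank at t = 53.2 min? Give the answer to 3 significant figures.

Time constants: τᵢ = Vᵢ/Q for each well-mixed tank.
τ₁ = 736/28.1 = 26.192 min; τ₂ = 894/28.1 = 31.815 min.
Solving the cascade with C₁(0)=C₂(0)=0 gives C₂(t) = C_in[1 − (τ₁ e^(−t/τ₁) − τ₂ e^(−t/τ₂))/(τ₁ − τ₂)].
At t = 53.2: e^(−t/τ₁) = 0.13119, e^(−t/τ₂) = 0.18784.
C₂ = 0.902·[1 − (26.192·0.13119 − 31.815·0.18784)/(-5.6228)] = 0.902·0.54826 = 0.49453 mol/L.

0.495 mol/L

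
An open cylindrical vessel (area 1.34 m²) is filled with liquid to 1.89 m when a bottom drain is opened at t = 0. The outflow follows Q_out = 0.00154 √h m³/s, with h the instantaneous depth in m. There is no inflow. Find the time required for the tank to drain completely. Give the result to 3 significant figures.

A dh/dt = −Q_out = −0.00154 √h.
Separate and integrate: 2(√h − √h₀) = −(0.00154/A) t.
Set h = 0: 2√h₀ = (0.00154/A) t_empty ⇒ t_empty = 2A√h₀/0.00154.
t_empty = 2·1.34·√1.89/0.00154 = 2.6800·1.3748/0.00154 = 2392.5 s.

2390 s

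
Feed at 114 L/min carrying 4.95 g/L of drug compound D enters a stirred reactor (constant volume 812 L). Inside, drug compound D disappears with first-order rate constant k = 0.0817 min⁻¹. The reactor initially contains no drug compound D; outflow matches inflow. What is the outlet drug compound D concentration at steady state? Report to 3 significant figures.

Species balance: V dC/dt = Q C_in − Q C − k V C.
At steady state: 0 = Q C_in − (Q + kV) C_ss, so C_ss = Q C_in/(Q + kV).
C_ss = 114·4.95/(114 + 0.0817·812) = 564.30/180.34 = 3.1291 g/L.

3.13 g/L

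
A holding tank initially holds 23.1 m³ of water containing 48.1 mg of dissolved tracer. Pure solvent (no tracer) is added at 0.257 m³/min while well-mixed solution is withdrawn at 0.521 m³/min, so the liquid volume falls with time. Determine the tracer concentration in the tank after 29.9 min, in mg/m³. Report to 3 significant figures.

Let m(t) be the amount of tracer. Volume: V(t) = V₀ + (Q_in − Q_out) t = 23.1 − 0.26400 t; V(29.9) = 15.206 m³.
Solute balance: dm/dt = 0 − Q_out C = −Q_out m/V(t).
Separate: dm/m = −Q_out dt/V(t) ⇒ ln(m/m₀) = −(Q_out/(Q_in−Q_out)) ln(V/V₀).
m = m₀ (V₀/V)^(Q_out/(Q_in−Q_out)) = 48.1 × (23.1/15.206)^(-1.9735) = 21.076 mg.
C = m/V = 21.076/15.206 = 1.3860 mg/m³.

1.39 mg/m³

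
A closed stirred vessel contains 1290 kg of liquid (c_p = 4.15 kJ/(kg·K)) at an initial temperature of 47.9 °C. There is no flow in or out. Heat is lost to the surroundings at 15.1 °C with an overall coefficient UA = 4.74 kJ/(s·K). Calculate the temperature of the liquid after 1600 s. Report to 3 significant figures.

23.1 °C

M c_p dT/dt = −UA(T − T_amb).
dT/dt = (T_ss − T)/τ with T_ss = T_amb = 15.100 °C, τ = M c_p/UA = 1290·4.15/4.74 = 1129.4 s.
Solution: T(t) = T_ss + (T₀ − T_ss) e^(−t/τ).
T(1600) = 15.100 + (32.800)·0.24253 = 23.055 °C.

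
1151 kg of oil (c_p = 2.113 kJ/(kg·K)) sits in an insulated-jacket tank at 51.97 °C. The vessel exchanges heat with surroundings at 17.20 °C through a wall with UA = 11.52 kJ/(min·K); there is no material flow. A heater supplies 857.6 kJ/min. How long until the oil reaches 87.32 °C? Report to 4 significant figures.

Lumped-capacitance energy balance: M c_p dT/dt = UA(T_amb − T) + Q̇.
τ = M c_p/UA = 211.117 min; T_ss = T_amb + Q̇/UA = 17.20 + 857.6/11.52 = 91.6444 °C.
T(t) = T_ss + (T₀ − T_ss)e^(−t/τ); set T = 87.32:
t = −τ ln[(T − T_ss)/(T₀ − T_ss)] = −211.117 · ln(0.108998) = 467.924 min.

467.9 min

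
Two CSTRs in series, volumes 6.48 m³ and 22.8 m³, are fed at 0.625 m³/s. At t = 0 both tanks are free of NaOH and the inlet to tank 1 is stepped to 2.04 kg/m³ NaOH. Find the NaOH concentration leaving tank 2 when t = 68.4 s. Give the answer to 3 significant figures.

1.60 kg/m³

Each tank obeys Vᵢ dCᵢ/dt = Q(Cᵢ₋₁ − Cᵢ), so τᵢ = Vᵢ/Q.
τ₁ = 6.48/0.625 = 10.368 s; τ₂ = 22.8/0.625 = 36.480 s.
Solving the cascade with C₁(0)=C₂(0)=0 gives C₂(t) = C_in[1 − (τ₁ e^(−t/τ₁) − τ₂ e^(−t/τ₂))/(τ₁ − τ₂)].
At t = 68.4: e^(−t/τ₁) = 0.0013642, e^(−t/τ₂) = 0.15335.
C₂ = 2.04·[1 − (10.368·0.0013642 − 36.480·0.15335)/(-26.112)] = 2.04·0.78630 = 1.6040 kg/m³.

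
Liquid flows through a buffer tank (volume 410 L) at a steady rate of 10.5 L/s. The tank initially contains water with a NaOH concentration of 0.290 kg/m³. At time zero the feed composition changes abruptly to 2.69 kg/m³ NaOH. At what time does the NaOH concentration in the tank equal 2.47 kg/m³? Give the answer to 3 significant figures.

93.3 s

Mass balance on the solute (V constant): V dC/dt = Q(C_in − C), so τ = V/Q = 39.048 s.
C(t) = C_in + (C₀ − C_in) e^(−t/τ). Set C = 2.47 and solve for t:
e^(−t/τ) = (C − C_in)/(C₀ − C_in) = (2.47 − 2.69)/(0.290 − 2.69) = 0.091667
t = −τ ln(…) = 39.048 × 2.3896 = 93.308 s.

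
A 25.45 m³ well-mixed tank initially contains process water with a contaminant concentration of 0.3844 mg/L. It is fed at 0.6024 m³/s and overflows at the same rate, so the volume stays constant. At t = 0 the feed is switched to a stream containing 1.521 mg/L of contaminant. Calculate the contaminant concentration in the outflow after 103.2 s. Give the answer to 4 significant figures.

1.422 mg/L

Mass balance on the solute (V constant): V dC/dt = Q(C_in − C).
Rewrite as dC/dt + C/τ = C_in/τ, τ = V/Q = 42.2477 s.
Integrating: C(t) = C_in + (C₀ − C_in) e^(−t/τ).
C(103.2) = 1.521 + (0.3844 − 1.521)·e^(−103.2/42.2477) = 1.521 + (-1.13660)·0.0869225 = 1.42220 mg/L.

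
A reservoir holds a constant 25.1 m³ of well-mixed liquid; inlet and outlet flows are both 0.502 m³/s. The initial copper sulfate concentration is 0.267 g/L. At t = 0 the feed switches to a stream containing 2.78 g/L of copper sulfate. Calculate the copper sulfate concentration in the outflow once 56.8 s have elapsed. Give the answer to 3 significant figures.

1.97 g/L

Accumulation = in − out for the solute gives V dC/dt = Q(C_in − C).
So dC/dt = (C_in − C)/τ with τ = V/Q = 25.1/0.502 = 50.000 s.
Integrating: C(t) = C_in + (C₀ − C_in) e^(−t/τ).
C(56.8) = 2.78 + (0.267 − 2.78)·e^(−56.8/50.000) = 2.78 + (-2.5130)·0.32110 = 1.9731 g/L.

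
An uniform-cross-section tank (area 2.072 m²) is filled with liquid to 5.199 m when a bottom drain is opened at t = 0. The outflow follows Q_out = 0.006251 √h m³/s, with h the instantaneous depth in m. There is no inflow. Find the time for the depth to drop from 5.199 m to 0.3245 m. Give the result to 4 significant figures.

A dh/dt = −Q_out = −0.006251 √h.
Separate and integrate: 2(√h − √h₀) = −(0.006251/A) t.
t = 2A(√h₀ − √h)/0.006251 = 2·2.072·(√5.199 − √0.3245)/0.006251
  = 4.14400 × (2.28013 − 0.569649) / 0.006251 = 1133.94 s.

1134 s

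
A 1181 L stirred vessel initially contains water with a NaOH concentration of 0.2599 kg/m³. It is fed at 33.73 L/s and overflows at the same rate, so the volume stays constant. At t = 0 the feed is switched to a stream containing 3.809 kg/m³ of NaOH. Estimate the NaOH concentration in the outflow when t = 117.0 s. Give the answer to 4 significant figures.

3.683 kg/m³

Mass balance on the solute (V constant): V dC/dt = Q(C_in − C).
Time constant τ = V/Q = 1181/33.73 = 35.0133 s.
Integrating: C(t) = C_in + (C₀ − C_in) e^(−t/τ).
C(117.0) = 3.809 + (0.2599 − 3.809)·e^(−117.0/35.0133) = 3.809 + (-3.54910)·0.0353809 = 3.68343 kg/m³.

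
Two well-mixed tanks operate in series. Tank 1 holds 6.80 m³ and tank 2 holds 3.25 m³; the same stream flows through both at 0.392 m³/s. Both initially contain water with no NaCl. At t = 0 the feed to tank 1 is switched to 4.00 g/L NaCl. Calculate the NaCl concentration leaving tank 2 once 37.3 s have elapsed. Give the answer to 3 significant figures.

Each tank obeys Vᵢ dCᵢ/dt = Q(Cᵢ₋₁ − Cᵢ), so τᵢ = Vᵢ/Q.
τ₁ = 6.80/0.392 = 17.347 s; τ₂ = 3.25/0.392 = 8.2908 s.
Solving the cascade with C₁(0)=C₂(0)=0 gives C₂(t) = C_in[1 − (τ₁ e^(−t/τ₁) − τ₂ e^(−t/τ₂))/(τ₁ − τ₂)].
At t = 37.3: e^(−t/τ₁) = 0.11646, e^(−t/τ₂) = 0.011121.
C₂ = 4.00·[1 − (17.347·0.11646 − 8.2908·0.011121)/(9.0561)] = 4.00·0.78711 = 3.1484 g/L.

3.15 g/L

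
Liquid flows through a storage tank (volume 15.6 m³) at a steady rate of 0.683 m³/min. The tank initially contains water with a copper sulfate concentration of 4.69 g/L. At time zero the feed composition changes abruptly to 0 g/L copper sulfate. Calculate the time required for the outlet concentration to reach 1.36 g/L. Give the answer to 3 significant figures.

28.3 min

Species balance: V dC/dt = Q(C_in − C) ⇒ τ = V/Q = 22.840 min.
C(t) = C_in + (C₀ − C_in) e^(−t/τ). Set C = 1.36 and solve for t:
e^(−t/τ) = (C − C_in)/(C₀ − C_in) = (1.36 − 0)/(4.69 − 0) = 0.28998
t = −τ ln(…) = 22.840 × 1.2379 = 28.275 min.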